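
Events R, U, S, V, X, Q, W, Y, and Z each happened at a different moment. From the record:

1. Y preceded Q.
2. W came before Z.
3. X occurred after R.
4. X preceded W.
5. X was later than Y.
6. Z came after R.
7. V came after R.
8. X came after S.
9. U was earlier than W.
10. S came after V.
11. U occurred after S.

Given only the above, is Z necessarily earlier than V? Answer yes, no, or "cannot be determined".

Tracing the constraints gives V → S → X → W → Z, so V must come before Z.
That means Z cannot be before V.

no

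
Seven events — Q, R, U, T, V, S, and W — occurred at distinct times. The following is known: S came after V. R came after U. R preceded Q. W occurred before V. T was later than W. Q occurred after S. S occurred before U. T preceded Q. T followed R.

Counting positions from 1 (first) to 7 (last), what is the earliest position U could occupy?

S, V, and W must all come before U — 3 forced predecessors.
Nothing else is forced ahead of U, so its earliest slot is position 3 + 1 = 4.

4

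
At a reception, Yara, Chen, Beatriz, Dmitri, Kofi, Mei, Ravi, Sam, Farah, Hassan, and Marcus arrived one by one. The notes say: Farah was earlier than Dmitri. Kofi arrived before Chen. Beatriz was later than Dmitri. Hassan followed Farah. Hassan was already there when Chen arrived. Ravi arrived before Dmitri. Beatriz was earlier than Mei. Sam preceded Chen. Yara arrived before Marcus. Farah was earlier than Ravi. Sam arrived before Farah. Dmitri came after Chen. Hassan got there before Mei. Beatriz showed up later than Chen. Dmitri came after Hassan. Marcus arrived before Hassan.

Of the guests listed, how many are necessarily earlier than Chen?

Directly stated before Chen: Hassan, Kofi, and Sam.
Farah reaches Chen via Farah → Hassan → Chen.
Marcus reaches Chen via Marcus → Hassan → Chen.
Yara reaches Chen via Yara → Marcus → Hassan → Chen.
No chain forces Dmitri (or any of the others) ahead of Chen.
That's Farah, Hassan, Kofi, Marcus, Sam, and Yara — 6 in all.

6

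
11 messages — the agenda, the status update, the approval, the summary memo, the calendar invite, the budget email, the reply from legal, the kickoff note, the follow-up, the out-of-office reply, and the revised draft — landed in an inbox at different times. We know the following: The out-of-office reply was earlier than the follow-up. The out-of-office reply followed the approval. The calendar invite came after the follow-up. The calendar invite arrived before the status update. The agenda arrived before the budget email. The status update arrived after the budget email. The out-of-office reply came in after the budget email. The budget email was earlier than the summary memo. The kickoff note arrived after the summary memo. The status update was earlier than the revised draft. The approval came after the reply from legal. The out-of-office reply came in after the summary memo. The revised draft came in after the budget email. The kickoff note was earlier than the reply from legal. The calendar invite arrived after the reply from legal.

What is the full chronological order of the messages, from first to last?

The constraints fix every adjacent pair, so only one ordering works:
the agenda → the budget email → the summary memo → the kickoff note → the reply from legal → the approval → the out-of-office reply → the follow-up → the calendar invite → the status update → the revised draft.

the agenda, the budget email, the summary memo, the kickoff note, the reply from legal, the approval, the out-of-office reply, the follow-up, the calendar invite, the status update, the revised draft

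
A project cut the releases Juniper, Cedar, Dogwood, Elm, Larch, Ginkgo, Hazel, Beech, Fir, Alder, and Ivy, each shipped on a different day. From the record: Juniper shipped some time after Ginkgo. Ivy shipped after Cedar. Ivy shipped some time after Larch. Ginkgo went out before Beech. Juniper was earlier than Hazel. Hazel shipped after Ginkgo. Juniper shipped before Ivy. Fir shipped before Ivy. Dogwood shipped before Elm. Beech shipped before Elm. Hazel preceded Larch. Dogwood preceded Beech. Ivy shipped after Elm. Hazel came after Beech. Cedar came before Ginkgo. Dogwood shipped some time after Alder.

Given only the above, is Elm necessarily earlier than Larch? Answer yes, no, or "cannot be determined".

cannot be determined

No chain of stated constraints runs from Elm to Larch, and none runs from Larch to Elm either.
So the relative order of Elm and Larch is not fixed by the given facts.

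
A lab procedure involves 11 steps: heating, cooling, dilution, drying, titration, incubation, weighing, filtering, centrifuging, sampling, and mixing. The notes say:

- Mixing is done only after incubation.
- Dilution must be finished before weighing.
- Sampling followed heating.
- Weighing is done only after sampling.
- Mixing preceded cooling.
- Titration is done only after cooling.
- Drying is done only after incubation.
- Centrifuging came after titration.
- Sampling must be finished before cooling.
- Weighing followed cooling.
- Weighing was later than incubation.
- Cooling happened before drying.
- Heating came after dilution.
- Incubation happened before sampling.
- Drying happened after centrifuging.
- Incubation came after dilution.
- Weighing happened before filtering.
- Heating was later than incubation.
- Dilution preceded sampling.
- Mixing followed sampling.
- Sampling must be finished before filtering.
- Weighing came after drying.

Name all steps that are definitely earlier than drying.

centrifuging, cooling, dilution, heating, incubation, mixing, sampling, titration

Directly stated before drying: centrifuging, cooling, and incubation.
Dilution reaches drying via dilution → incubation → drying.
Heating reaches drying via heating → sampling → cooling → drying.
Mixing reaches drying via mixing → cooling → drying.
Likewise sampling and titration each reach drying by chaining the stated constraints.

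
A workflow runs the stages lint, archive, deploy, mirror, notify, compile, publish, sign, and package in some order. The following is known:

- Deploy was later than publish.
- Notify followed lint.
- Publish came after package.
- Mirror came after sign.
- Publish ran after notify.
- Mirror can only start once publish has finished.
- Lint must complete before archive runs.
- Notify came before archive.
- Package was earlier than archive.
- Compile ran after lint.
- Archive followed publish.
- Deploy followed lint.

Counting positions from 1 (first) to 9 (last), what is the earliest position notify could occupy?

2

Lint must come before notify — 1 forced predecessor.
Nothing else is forced ahead of notify, so its earliest slot is position 1 + 1 = 2.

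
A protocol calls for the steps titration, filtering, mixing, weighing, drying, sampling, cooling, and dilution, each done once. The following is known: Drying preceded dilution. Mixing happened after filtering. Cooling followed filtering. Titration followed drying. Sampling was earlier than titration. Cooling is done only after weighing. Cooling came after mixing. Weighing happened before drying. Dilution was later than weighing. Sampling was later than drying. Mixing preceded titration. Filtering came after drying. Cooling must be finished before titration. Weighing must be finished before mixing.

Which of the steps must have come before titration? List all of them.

cooling, drying, filtering, mixing, sampling, weighing

Directly stated before titration: cooling, drying, mixing, and sampling.
Filtering reaches titration via filtering → mixing → titration.
Weighing reaches titration via weighing → mixing → titration.
No chain forces dilution ahead of titration.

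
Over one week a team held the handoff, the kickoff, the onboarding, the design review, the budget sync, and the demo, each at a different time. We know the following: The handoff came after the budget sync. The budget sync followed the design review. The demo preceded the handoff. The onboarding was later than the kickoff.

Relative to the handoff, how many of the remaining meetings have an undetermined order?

Forced before the handoff: the budget sync, the demo, and the design review.
That leaves the kickoff and the onboarding with no forced order relative to the handoff — 2.

2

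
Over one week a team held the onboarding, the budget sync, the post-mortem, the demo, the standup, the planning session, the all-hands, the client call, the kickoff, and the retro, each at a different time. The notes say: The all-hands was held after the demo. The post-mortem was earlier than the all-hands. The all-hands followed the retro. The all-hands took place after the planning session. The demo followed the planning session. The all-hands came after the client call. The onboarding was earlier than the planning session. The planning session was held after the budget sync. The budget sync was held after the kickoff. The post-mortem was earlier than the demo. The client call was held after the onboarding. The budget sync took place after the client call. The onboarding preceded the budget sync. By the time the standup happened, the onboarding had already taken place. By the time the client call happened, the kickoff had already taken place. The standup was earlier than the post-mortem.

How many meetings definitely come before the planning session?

4

Directly stated before the planning session: the budget sync and the onboarding.
The client call reaches the planning session via the client call → the budget sync → the planning session.
The kickoff reaches the planning session via the kickoff → the budget sync → the planning session.
That's the budget sync, the client call, the kickoff, and the onboarding — 4 in all.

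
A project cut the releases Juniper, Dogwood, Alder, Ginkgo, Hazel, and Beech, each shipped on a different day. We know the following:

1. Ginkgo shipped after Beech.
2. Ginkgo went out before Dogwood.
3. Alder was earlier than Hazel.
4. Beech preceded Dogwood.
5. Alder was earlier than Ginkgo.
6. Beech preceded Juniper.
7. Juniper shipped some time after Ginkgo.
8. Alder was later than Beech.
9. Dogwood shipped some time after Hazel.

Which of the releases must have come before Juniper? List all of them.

Directly stated before Juniper: Beech and Ginkgo.
Alder reaches Juniper via Alder → Ginkgo → Juniper.
No chain forces Hazel (or any of the others) ahead of Juniper.

Alder, Beech, Ginkgo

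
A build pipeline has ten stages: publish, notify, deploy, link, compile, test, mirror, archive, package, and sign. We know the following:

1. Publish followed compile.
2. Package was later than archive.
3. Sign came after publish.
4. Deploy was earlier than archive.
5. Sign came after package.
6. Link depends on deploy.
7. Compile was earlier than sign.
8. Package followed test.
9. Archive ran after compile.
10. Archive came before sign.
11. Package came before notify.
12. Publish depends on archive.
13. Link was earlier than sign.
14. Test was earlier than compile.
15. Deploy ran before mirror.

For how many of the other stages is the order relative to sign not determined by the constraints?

Forced before sign: archive, compile, deploy, link, package, publish, and test.
That leaves mirror and notify with no forced order relative to sign — 2.

2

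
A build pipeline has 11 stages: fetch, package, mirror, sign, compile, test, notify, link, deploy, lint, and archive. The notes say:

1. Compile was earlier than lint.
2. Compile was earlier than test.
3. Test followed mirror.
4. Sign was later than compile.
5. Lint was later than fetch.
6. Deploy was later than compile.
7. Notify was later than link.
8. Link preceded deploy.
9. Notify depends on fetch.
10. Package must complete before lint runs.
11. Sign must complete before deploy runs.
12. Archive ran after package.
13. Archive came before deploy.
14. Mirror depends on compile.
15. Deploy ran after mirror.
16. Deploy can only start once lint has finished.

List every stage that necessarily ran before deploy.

Directly stated before deploy: archive, compile, link, lint, mirror, and sign.
Fetch reaches deploy via fetch → lint → deploy.
Package reaches deploy via package → lint → deploy.
No chain forces notify (or any of the others) ahead of deploy.

archive, compile, fetch, link, lint, mirror, package, sign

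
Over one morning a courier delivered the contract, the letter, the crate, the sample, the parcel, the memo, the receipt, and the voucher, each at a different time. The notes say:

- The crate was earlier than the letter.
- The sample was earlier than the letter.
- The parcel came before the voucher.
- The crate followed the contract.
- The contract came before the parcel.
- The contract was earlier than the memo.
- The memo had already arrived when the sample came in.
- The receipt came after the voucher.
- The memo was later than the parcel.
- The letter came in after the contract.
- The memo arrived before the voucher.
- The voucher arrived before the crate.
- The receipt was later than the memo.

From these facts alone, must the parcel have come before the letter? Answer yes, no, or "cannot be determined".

Chain the constraints: the parcel → the memo → the sample → the letter. Each link is directly stated, so the parcel comes before the letter.

yes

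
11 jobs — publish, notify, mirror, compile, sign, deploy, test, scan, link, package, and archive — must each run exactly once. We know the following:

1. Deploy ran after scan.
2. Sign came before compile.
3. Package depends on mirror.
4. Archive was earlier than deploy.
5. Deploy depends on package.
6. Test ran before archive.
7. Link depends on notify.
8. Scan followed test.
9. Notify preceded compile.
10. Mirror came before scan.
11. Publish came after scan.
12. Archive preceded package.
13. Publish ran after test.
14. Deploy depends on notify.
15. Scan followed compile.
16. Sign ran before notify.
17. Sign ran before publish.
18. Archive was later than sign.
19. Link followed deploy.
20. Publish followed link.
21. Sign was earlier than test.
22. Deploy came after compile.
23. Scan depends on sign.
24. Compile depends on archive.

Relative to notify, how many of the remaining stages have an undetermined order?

4

Forced before notify: sign; forced after notify: compile, deploy, link, publish, and scan.
That leaves archive, mirror, package, and test with no forced order relative to notify — 4.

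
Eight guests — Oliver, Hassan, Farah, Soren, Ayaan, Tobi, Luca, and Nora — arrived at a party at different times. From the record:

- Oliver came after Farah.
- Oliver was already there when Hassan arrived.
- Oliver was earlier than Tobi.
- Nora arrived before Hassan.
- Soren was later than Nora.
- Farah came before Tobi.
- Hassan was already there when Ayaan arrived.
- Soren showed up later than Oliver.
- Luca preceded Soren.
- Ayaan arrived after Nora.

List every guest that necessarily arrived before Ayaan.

Farah, Hassan, Nora, Oliver

Directly stated before Ayaan: Hassan and Nora.
Farah reaches Ayaan via Farah → Oliver → Hassan → Ayaan.
Oliver reaches Ayaan via Oliver → Hassan → Ayaan.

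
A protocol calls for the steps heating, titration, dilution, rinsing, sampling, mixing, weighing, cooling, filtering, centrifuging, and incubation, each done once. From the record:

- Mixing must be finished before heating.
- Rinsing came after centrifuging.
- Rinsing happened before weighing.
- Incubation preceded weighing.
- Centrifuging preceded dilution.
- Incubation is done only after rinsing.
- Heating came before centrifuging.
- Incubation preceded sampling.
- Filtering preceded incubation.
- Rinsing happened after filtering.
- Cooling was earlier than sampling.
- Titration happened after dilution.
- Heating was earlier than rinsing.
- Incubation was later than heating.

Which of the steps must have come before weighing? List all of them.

Directly stated before weighing: incubation and rinsing.
Centrifuging reaches weighing via centrifuging → rinsing → weighing.
Filtering reaches weighing via filtering → rinsing → weighing.
Heating reaches weighing via heating → rinsing → weighing.
Likewise mixing reaches weighing by chaining the stated constraints.

centrifuging, filtering, heating, incubation, mixing, rinsing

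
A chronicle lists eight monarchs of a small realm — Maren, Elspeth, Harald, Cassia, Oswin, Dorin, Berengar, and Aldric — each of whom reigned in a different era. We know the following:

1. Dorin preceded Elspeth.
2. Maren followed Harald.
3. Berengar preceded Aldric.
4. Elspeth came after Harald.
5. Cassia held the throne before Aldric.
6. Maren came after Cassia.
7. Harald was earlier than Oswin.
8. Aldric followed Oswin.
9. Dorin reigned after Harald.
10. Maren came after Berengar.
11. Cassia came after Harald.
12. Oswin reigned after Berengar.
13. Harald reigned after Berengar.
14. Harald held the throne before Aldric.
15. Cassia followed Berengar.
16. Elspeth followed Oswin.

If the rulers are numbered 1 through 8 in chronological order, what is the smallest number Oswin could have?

Berengar and Harald must both come before Oswin — 2 forced predecessors.
Nothing else is forced ahead of Oswin, so their earliest slot is position 2 + 1 = 3.

3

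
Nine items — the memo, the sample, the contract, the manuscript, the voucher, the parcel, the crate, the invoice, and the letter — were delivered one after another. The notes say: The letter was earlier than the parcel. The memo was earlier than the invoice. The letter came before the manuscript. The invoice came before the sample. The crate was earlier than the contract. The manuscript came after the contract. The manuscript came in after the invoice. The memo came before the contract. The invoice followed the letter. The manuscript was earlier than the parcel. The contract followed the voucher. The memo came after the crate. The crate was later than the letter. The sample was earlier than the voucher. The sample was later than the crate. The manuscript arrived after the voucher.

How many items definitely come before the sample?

4

Directly stated before the sample: the crate and the invoice.
The letter reaches the sample via the letter → the crate → the sample.
The memo reaches the sample via the memo → the invoice → the sample.
That's the crate, the invoice, the letter, and the memo — 4 in all.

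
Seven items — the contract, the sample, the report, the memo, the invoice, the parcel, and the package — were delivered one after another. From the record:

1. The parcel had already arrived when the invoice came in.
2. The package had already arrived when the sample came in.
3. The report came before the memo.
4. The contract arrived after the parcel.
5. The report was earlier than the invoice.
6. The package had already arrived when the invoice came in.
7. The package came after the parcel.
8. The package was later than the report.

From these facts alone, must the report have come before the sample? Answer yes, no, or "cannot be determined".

yes

Chain the constraints: the report → the package → the sample. Each link is directly stated, so the report comes before the sample.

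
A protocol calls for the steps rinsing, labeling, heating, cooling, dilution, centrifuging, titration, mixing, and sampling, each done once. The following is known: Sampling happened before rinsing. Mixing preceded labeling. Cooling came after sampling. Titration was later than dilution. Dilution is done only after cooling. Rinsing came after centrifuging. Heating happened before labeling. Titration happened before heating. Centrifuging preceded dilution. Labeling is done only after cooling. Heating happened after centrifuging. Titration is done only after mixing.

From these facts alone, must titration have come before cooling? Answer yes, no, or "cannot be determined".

Tracing the constraints gives cooling → dilution → titration, so cooling must come before titration.
That means titration cannot be before cooling.

no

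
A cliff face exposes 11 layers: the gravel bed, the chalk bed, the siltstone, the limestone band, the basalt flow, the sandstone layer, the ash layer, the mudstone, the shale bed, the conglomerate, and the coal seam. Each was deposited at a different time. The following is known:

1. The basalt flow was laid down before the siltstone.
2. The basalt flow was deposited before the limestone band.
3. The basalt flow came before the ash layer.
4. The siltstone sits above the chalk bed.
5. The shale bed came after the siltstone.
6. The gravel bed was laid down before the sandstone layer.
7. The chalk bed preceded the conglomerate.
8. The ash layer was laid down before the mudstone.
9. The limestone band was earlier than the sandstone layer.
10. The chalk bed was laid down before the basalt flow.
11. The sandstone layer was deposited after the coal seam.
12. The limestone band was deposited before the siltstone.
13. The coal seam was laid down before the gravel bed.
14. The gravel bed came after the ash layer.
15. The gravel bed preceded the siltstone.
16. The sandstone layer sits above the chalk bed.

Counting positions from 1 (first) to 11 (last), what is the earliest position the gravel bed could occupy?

5

The ash layer, the basalt flow, the chalk bed, and the coal seam must all come before the gravel bed — 4 forced predecessors.
Nothing else is forced ahead of the gravel bed, so its earliest slot is position 4 + 1 = 5.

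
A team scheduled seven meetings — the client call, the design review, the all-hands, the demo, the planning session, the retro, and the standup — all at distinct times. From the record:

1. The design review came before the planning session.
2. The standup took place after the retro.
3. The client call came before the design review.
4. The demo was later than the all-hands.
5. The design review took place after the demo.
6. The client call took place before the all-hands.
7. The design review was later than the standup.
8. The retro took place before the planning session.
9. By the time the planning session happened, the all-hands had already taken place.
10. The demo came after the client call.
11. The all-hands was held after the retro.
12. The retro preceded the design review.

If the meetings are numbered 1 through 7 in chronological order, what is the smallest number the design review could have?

6

The all-hands, the client call, the demo, the retro, and the standup must all come before the design review — 5 forced predecessors.
Nothing else is forced ahead of the design review, so its earliest slot is position 5 + 1 = 6.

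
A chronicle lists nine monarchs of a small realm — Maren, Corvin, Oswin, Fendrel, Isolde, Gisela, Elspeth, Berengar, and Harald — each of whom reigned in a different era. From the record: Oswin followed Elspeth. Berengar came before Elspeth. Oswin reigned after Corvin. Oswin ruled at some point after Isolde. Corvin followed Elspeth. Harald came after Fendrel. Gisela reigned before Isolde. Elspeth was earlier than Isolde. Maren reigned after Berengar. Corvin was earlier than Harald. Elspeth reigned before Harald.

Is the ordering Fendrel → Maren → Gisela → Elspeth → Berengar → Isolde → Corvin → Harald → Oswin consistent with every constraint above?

no

The constraints require Berengar before Maren, but in the proposed sequence Maren appears ahead of Berengar. That one violation is enough.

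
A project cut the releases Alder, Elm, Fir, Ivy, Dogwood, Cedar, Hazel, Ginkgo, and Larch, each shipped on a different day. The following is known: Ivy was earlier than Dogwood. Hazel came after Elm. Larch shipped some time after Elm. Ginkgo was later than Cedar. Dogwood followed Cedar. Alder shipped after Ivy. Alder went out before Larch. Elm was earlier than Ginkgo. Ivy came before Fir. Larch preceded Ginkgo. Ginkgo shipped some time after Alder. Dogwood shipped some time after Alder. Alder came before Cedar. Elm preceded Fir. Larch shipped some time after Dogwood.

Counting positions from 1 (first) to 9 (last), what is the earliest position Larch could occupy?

6

Alder, Cedar, Dogwood, Elm, and Ivy must all come before Larch — 5 forced predecessors.
Nothing else is forced ahead of Larch, so its earliest slot is position 5 + 1 = 6.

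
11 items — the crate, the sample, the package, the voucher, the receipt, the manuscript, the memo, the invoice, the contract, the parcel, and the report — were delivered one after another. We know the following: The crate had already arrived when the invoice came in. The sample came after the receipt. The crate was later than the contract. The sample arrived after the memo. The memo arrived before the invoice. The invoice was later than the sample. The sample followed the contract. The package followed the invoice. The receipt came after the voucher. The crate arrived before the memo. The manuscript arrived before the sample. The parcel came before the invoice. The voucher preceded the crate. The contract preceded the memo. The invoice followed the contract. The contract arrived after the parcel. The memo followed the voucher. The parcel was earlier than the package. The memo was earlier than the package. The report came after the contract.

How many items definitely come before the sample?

Directly stated before the sample: the contract, the manuscript, the memo, and the receipt.
The crate reaches the sample via the crate → the memo → the sample.
The parcel reaches the sample via the parcel → the contract → the sample.
The voucher reaches the sample via the voucher → the memo → the sample.
No chain forces the invoice (or any of the others) ahead of the sample.
That's the contract, the crate, the manuscript, the memo, the parcel, the receipt, and the voucher — 7 in all.

7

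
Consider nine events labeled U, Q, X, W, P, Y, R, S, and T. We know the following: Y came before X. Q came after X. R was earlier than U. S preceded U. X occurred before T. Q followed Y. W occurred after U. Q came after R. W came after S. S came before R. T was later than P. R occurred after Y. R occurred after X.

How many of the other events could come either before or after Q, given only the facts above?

Forced before Q: R, S, X, and Y.
That leaves P, T, U, and W with no forced order relative to Q — 4.

4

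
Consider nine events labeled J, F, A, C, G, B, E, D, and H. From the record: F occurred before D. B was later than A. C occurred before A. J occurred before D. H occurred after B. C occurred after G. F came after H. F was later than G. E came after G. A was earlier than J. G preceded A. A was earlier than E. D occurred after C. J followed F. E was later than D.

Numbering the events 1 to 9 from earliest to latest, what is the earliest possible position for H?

A, B, C, and G must all come before H — 4 forced predecessors.
Nothing else is forced ahead of H, so its earliest slot is position 4 + 1 = 5.

5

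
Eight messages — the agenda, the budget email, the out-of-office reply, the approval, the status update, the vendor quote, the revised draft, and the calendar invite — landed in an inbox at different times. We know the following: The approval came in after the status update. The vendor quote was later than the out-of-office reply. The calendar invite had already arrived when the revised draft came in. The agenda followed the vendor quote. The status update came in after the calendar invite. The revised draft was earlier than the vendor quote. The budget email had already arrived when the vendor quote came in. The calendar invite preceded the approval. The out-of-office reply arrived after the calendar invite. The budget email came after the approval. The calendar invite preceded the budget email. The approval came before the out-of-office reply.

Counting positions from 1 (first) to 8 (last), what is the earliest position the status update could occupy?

The calendar invite must come before the status update — 1 forced predecessor.
Nothing else is forced ahead of the status update, so its earliest slot is position 1 + 1 = 2.

2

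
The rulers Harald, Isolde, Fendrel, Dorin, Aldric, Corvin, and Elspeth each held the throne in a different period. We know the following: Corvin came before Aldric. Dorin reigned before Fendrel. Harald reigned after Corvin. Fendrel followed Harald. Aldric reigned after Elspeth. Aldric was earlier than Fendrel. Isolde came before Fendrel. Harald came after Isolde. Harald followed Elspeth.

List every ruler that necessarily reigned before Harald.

Corvin, Elspeth, Isolde

Directly stated before Harald: Corvin, Elspeth, and Isolde.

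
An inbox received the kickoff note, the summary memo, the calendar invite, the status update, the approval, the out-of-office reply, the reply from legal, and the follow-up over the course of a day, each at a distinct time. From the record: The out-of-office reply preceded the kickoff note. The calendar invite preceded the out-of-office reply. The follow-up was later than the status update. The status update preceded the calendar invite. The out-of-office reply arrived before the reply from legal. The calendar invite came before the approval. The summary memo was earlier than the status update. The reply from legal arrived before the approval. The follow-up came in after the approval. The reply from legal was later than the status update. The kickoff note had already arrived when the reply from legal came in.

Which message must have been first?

The summary memo has a chain of constraints placing it before every other message, so the summary memo must be first.

the summary memo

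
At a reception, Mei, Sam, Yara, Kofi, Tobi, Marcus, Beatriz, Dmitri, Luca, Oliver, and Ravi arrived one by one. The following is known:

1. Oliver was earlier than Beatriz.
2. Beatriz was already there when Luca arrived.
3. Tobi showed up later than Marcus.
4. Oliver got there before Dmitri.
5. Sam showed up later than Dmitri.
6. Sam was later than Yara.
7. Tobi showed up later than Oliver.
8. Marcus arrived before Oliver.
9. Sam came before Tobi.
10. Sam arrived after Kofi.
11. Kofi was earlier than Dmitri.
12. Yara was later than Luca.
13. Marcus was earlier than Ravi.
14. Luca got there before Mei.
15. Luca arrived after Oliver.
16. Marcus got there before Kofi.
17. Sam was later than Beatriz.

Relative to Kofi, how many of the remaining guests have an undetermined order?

Forced before Kofi: Marcus; forced after Kofi: Dmitri, Sam, and Tobi.
That leaves Beatriz, Luca, Mei, Oliver, Ravi, and Yara with no forced order relative to Kofi — 6.

6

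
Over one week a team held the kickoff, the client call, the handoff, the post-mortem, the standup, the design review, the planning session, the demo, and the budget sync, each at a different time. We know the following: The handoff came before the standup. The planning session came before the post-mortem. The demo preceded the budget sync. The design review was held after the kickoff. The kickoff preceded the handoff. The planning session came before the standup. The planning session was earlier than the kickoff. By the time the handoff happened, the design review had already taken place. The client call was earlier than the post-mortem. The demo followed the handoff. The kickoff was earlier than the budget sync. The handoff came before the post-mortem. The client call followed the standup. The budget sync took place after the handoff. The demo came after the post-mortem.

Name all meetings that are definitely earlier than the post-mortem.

Directly stated before the post-mortem: the client call, the handoff, and the planning session.
The design review reaches the post-mortem via the design review → the handoff → the post-mortem.
The kickoff reaches the post-mortem via the kickoff → the handoff → the post-mortem.
The standup reaches the post-mortem via the standup → the client call → the post-mortem.
No chain forces the demo (or any of the others) ahead of the post-mortem.

the client call, the design review, the handoff, the kickoff, the planning session, the standup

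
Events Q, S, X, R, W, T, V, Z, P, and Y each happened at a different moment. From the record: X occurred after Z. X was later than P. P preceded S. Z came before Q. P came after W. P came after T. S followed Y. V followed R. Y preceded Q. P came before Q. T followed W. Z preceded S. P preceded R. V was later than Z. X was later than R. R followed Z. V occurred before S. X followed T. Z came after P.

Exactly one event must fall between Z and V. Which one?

Tracing the constraints gives Z → R → V, so R sits after Z and before V.
No other event is forced both after Z and before V.

R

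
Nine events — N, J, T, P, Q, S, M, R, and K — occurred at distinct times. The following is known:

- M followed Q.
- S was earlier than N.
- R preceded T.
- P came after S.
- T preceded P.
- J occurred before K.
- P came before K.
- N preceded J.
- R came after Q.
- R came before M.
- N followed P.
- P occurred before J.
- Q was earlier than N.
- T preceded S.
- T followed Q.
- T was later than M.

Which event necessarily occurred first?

Q has a chain of constraints placing it before every other event, so Q must be first.

Q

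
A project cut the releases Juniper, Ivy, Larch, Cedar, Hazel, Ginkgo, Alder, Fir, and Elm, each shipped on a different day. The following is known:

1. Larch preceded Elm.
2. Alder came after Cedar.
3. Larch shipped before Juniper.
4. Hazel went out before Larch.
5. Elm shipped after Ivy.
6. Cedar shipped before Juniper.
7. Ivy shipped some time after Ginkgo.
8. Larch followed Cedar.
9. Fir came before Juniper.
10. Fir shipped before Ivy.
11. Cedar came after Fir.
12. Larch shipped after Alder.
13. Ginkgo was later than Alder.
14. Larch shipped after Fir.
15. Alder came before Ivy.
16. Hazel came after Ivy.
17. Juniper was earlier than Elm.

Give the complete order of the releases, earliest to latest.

The constraints fix every adjacent pair, so only one ordering works:
Fir → Cedar → Alder → Ginkgo → Ivy → Hazel → Larch → Juniper → Elm.

Fir, Cedar, Alder, Ginkgo, Ivy, Hazel, Larch, Juniper, Elm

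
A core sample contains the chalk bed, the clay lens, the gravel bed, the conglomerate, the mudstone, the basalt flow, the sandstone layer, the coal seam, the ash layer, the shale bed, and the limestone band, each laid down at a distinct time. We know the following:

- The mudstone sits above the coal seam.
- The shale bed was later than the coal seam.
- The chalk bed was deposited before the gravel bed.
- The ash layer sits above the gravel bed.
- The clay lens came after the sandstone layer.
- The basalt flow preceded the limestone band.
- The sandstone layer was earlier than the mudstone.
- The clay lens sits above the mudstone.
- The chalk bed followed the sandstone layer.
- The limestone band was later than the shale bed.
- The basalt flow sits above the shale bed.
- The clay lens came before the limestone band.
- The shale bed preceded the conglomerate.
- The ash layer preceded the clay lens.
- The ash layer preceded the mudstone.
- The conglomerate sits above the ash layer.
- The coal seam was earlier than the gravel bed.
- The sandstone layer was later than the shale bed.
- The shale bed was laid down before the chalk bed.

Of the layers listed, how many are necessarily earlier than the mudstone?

Directly stated before the mudstone: the ash layer, the coal seam, and the sandstone layer.
The chalk bed reaches the mudstone via the chalk bed → the gravel bed → the ash layer → the mudstone.
The gravel bed reaches the mudstone via the gravel bed → the ash layer → the mudstone.
The shale bed reaches the mudstone via the shale bed → the sandstone layer → the mudstone.
That's the ash layer, the chalk bed, the coal seam, the gravel bed, the sandstone layer, and the shale bed — 6 in all.

6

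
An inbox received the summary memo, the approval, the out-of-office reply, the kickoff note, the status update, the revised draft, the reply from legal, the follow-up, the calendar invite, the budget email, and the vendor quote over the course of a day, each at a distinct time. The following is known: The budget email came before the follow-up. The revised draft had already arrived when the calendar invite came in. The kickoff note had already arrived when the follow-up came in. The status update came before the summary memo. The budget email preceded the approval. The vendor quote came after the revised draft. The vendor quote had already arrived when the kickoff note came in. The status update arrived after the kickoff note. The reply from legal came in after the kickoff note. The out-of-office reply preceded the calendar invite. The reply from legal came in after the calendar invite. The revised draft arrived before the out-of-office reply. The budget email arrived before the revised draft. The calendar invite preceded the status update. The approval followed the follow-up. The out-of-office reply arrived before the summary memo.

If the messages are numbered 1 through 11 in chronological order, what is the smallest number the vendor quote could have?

The budget email and the revised draft must both come before the vendor quote — 2 forced predecessors.
Nothing else is forced ahead of the vendor quote, so its earliest slot is position 2 + 1 = 3.

3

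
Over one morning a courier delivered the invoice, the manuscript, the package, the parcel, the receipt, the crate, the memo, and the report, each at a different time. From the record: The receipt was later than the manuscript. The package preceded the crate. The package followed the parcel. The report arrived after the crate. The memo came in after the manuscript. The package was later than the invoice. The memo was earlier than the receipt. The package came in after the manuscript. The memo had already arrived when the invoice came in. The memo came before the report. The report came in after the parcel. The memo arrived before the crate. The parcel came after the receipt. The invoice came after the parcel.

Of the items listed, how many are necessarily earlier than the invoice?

Directly stated before the invoice: the memo and the parcel.
The manuscript reaches the invoice via the manuscript → the memo → the invoice.
The receipt reaches the invoice via the receipt → the parcel → the invoice.
That's the manuscript, the memo, the parcel, and the receipt — 4 in all.

4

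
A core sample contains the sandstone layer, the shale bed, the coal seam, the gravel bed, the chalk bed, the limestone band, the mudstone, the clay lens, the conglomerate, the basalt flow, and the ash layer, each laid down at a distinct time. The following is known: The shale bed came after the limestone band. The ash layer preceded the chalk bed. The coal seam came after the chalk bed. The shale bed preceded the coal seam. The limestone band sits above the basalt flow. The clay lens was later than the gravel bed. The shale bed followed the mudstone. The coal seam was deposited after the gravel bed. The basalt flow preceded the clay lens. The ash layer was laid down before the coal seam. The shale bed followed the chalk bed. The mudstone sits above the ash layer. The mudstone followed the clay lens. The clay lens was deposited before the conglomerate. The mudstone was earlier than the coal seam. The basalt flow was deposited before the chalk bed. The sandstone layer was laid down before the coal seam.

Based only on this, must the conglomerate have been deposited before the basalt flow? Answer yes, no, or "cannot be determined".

Tracing the constraints gives the basalt flow → the clay lens → the conglomerate, so the basalt flow must come before the conglomerate.
That means the conglomerate cannot be before the basalt flow.

no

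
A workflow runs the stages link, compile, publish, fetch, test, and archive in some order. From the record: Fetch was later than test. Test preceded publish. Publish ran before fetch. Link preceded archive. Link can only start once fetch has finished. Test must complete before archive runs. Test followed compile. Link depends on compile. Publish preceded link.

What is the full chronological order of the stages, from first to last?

The constraints fix every adjacent pair, so only one ordering works:
compile → test → publish → fetch → link → archive.

compile, test, publish, fetch, link, archive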